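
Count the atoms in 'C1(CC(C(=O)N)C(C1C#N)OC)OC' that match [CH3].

2

The query [CH3] means: aliphatic carbon with exactly three hydrogens.
Check the 14 heavy atoms by environment: 4× C (H1) → no; 1× C (H2) → no; 2× C (H0) → no; 3× O (H0) → no; 1× N (H2) → no; 2× C (H3) → match; 1× N (H0) → no.
That gives 2 matching atoms.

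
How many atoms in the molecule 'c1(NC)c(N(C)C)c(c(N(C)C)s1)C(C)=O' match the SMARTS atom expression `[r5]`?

5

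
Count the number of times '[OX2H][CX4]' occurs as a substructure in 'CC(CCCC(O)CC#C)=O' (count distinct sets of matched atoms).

[OX2H][CX4] is the SMARTS for an aliphatic alcohol: a hydroxyl oxygen bound to an sp3 (X4) carbon.
Exactly one fragment in the molecule meets all constraints, giving 1 match.

1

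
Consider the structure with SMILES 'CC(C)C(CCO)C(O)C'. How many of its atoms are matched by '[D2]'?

2

The query [D2] means: atom with exactly two heavy-atom neighbours.
Check the 10 heavy atoms by environment: 3× C (D1) → no; 3× C (D3) → no; 2× C (D2) → match; 2× O (D1) → no.
That gives 2 matching atoms.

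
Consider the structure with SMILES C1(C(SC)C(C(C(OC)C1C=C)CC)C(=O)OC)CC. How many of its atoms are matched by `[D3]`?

7

Check the 20 heavy atoms by environment: 7× C (D3) → match; 3× C (D2) → no; 6× C (D1) → no; 1× O (D1) → no; 2× O (D2) → no; 1× S (D2) → no.
That gives 7 matching atoms.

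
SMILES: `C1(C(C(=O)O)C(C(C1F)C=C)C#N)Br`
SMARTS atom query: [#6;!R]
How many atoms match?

The query [#6;!R] means: carbon not in any ring.
Check the 14 heavy atoms by environment: 5× C (in 5-ring) → no; 4× C (acyclic) → match; 1× N (acyclic) → no; 1× F (acyclic) → no; 1× Br (acyclic) → no; 2× O (acyclic) → no.
That gives 4 matching atoms.

4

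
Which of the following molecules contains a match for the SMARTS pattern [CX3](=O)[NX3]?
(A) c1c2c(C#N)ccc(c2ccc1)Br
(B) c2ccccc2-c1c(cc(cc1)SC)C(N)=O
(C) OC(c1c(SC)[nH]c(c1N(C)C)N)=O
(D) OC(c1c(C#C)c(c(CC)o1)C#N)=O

B

[CX3](=O)[NX3] describes a carbonyl carbon bonded to a trivalent nitrogen (an amide).
(A) has a nitrile (-C#N) but the nitrile N is NX1 (triple-bonded), not NX3.
(B) contains a primary amide (-C(=O)NH2), which satisfies every atom and bond constraint.
(C) has a carboxylic acid group (-C(=O)OH) but the carbonyl is bonded to O, not to an NX3 nitrogen.
(D) has a nitrile (-C#N) but the nitrile N is NX1 (triple-bonded), not NX3.
So the answer is (B).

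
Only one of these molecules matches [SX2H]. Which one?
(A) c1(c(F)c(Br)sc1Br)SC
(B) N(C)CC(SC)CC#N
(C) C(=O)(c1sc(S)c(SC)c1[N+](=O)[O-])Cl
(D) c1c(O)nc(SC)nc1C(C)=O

C

[SX2H] describes an aliphatic sulfur with two connections, one being H (a thiol).
(A) has a methylthio ether (-SCH3) but the sulfur has H0 (bonded to two carbons), not H1.
(B) has a methylthio ether (-SCH3) but the sulfur has H0 (bonded to two carbons), not H1.
(C) contains a thiol (-SH), which satisfies every atom and bond constraint.
(D) has a methylthio ether (-SCH3) but the sulfur has H0 (bonded to two carbons), not H1.
So the answer is (C).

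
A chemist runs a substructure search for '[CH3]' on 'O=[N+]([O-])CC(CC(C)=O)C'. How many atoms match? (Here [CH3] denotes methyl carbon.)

2

The query [CH3] means: aliphatic carbon with exactly three hydrogens.
Check the 10 heavy atoms by environment: 2× C (H2) → no; 1× C (H1) → no; 1× C (H0) → no; 2× O (H0) → no; 2× C (H3) → match; 1× N (charge +1, H0) → no; 1× O (charge -1, H0) → no.
That gives 2 matching atoms.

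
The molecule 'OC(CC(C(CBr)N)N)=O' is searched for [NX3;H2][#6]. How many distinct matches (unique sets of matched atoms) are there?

[NX3;H2][#6] is the SMARTS for a primary amine: a trivalent nitrogen with two H attached to carbon.
The molecule carries 2 separate instances of a primary amino group (-NH2) meeting every constraint; each maps to a distinct set of atoms, giving 2 matches.

2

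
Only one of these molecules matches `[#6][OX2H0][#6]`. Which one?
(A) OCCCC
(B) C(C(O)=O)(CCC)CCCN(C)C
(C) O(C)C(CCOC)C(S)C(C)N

C

[#6][OX2H0][#6] describes an aliphatic oxygen bridging two carbons with no H on the oxygen (an ether).
(A) has a hydroxyl group (-OH) but the oxygen has H1, not H0 bridging two carbons.
(B) has a carboxylic acid group (-C(=O)OH) but the -OH oxygen has H1; the =O is OX1, not OX2.
(C) contains a methoxy ether (-OCH3), which satisfies every atom and bond constraint.
So the answer is (C).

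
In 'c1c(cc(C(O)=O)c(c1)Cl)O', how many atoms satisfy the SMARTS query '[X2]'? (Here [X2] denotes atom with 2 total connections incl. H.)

2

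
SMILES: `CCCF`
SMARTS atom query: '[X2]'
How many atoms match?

0

Check the 4 heavy atoms by environment: 3× C (X4) → no; 1× F (X1) → no.
No environment satisfies the query, so 0 matching atoms.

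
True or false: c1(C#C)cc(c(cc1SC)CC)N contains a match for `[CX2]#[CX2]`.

The pattern [CX2]#[CX2] describes a carbon-carbon triple bond — an alkyne.
The molecule carries an ethynyl group (-C#CH), whose atoms satisfy every constraint of the query, so the pattern matches.

True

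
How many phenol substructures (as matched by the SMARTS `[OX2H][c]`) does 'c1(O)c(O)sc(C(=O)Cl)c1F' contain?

2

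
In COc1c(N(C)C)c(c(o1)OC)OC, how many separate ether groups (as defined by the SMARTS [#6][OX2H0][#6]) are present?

[#6][OX2H0][#6] is the SMARTS for an ether: an aliphatic oxygen bridging two carbons with no H on the oxygen.
The molecule carries 3 separate instances of a methoxy ether (-OCH3) meeting every constraint; each maps to a distinct set of atoms, giving 3 matches.

3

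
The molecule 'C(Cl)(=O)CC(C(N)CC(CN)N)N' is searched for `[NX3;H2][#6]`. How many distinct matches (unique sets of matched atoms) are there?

4

[NX3;H2][#6] is the SMARTS for a primary amine: a trivalent nitrogen with two H attached to carbon.
The molecule carries 4 separate instances of a primary amino group (-NH2) meeting every constraint; each maps to a distinct set of atoms, giving 4 matches.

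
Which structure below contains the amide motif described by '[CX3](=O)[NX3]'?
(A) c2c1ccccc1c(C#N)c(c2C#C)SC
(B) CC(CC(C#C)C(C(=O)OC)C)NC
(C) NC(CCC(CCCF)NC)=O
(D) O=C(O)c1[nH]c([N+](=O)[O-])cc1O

[CX3](=O)[NX3] describes a carbonyl carbon bonded to a trivalent nitrogen (an amide).
(A) has a nitrile (-C#N) but the nitrile N is NX1 (triple-bonded), not NX3.
(B) has a methyl-ester group (-C(=O)OCH3) but the carbonyl is bonded to O, not to an NX3 nitrogen.
(C) contains a primary amide (-C(=O)NH2), which satisfies every atom and bond constraint.
(D) has a carboxylic acid group (-C(=O)OH) but the carbonyl is bonded to O, not to an NX3 nitrogen.
So the answer is (C).

C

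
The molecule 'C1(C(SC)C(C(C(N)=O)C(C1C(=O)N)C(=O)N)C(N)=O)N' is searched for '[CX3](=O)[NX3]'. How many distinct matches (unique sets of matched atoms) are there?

4

[CX3](=O)[NX3] is the SMARTS for an amide: a carbonyl carbon bonded to a trivalent nitrogen.
The molecule carries 4 separate instances of a primary amide (-C(=O)NH2) meeting every constraint; each maps to a distinct set of atoms, giving 4 matches.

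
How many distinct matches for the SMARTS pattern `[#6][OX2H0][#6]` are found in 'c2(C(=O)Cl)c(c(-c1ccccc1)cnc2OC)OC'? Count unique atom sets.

2

[#6][OX2H0][#6] is the SMARTS for an ether: an aliphatic oxygen bridging two carbons with no H on the oxygen.
The molecule carries 2 separate instances of a methoxy ether (-OCH3) meeting every constraint; each maps to a distinct set of atoms, giving 2 matches.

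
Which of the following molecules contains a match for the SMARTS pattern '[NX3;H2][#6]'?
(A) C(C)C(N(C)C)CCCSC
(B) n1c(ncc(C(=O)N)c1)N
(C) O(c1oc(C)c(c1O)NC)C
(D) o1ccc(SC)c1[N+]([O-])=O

[NX3;H2][#6] describes a trivalent nitrogen with two H attached to carbon (a primary amine).
(A) has a dimethylamino group (-N(CH3)2) but the nitrogen has H0, not H2.
(B) contains a primary amino group (-NH2), which satisfies every atom and bond constraint.
(C) has an N-methylamino group (-NHCH3) but the nitrogen bears two carbons and only one H (H1), not H2.
(D) has a nitro group (-[N+](=O)[O-]) but the nitrogen is [N+] with no H, not NX3H2.
So the answer is (B).

B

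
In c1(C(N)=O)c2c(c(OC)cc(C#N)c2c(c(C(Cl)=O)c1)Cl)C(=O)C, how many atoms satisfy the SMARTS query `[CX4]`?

2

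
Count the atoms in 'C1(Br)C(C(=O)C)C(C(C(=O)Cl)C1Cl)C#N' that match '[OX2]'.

0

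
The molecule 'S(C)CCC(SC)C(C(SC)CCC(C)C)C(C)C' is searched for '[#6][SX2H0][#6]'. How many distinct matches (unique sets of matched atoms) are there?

3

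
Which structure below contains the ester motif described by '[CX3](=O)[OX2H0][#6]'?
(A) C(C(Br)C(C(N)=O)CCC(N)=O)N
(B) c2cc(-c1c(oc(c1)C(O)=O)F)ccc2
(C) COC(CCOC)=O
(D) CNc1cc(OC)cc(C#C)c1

[CX3](=O)[OX2H0][#6] describes a carbonyl carbon bonded to an oxygen that is itself bonded to carbon (no H on that O) (an ester).
(A) has a primary amide (-C(=O)NH2) but the carbonyl is bonded to N, not to an O-C linkage.
(B) has a carboxylic acid group (-C(=O)OH) but the singly-bonded O carries H (OX2H1, not H0).
(C) contains a methyl-ester group (-C(=O)OCH3), which satisfies every atom and bond constraint.
(D) has a methoxy ether (-OCH3) but the ether oxygen is not adjacent to a C=O carbon.
So the answer is (C).

C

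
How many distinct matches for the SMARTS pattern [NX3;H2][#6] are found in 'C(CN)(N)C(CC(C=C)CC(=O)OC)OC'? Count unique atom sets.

2

[NX3;H2][#6] is the SMARTS for a primary amine: a trivalent nitrogen with two H attached to carbon.
The molecule carries 2 separate instances of a primary amino group (-NH2) meeting every constraint; each maps to a distinct set of atoms, giving 2 matches.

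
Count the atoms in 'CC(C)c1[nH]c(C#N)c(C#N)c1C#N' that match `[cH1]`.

0

Check the 14 heavy atoms by environment: 1× n (aromatic, H1) → no; 4× c (aromatic, H0) → no; 1× C (H1) → no; 2× C (H3) → no; 3× C (H0) → no; 3× N (H0) → no.
No environment satisfies the query, so 0 matching atoms.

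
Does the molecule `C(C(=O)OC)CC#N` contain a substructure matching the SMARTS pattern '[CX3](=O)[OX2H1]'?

No

The pattern [CX3](=O)[OX2H1] describes an sp2 carbon double-bonded to O and single-bonded to an -OH oxygen — a carboxylic acid.
The closest candidate here is a methyl-ester group (-C(=O)OCH3), but the singly-bonded O has no H (OX2H0, not OX2H1). No other fragment satisfies the full query, so there is no match.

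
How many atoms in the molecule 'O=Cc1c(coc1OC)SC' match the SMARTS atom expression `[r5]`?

The query [r5] means: r5 matches atoms in a five-membered ring.
Check the 11 heavy atoms by environment: 1× o (aromatic, in 5-ring) → match; 4× c (aromatic, in 5-ring) → match; 1× S (acyclic) → no; 3× C (acyclic) → no; 2× O (acyclic) → no.
Summing the matching environments: 1 + 4 = 5 matching atoms.

5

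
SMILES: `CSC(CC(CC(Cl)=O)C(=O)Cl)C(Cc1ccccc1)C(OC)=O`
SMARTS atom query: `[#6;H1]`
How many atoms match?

8

The query [#6;H1] means: any carbon bearing exactly one hydrogen.
Check the 24 heavy atoms by environment: 3× C (H2) → no; 3× C (H1) → match; 3× C (H0) → no; 4× O (H0) → no; 2× Cl (H0) → no; 1× c (aromatic, H0) → no; 5× c (aromatic, H1) → match; 1× S (H0) → no; 2× C (H3) → no.
Summing the matching environments: 3 + 5 = 8 matching atoms.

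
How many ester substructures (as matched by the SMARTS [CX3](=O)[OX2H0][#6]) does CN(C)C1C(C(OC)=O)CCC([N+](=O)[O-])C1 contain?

1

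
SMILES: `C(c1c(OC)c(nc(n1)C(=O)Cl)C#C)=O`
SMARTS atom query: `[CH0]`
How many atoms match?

2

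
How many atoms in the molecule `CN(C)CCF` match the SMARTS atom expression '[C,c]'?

4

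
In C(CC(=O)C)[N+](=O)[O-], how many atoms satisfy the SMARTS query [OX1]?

The query [OX1] means: aliphatic oxygen with one total connection — typically a carbonyl =O or an oxide.
Check the 8 heavy atoms by environment: 3× C (X4) → no; 1× N (charge +1, X3) → no; 1× O (charge -1, X1) → match; 2× O (X1) → match; 1× C (X3) → no.
Summing the matching environments: 1 + 2 = 3 matching atoms.

3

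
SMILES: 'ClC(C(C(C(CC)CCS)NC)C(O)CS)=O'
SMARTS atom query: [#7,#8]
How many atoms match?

The query [#7,#8] means: nitrogen or oxygen (comma = OR).
Check the 17 heavy atoms by environment: 11× C → no; 1× N → match; 2× O → match; 2× S → no; 1× Cl → no.
Summing the matching environments: 1 + 2 = 3 matching atoms.

3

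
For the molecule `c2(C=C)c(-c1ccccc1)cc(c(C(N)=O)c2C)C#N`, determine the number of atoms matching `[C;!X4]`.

The query [C;!X4] means: aliphatic carbon that does not have four total connections.
Check the 20 heavy atoms by environment: 12× c (aromatic, X3) → no; 3× C (X3) → match; 1× O (X1) → no; 1× N (X3) → no; 1× C (X2) → match; 1× N (X1) → no; 1× C (X4) → no.
Summing the matching environments: 3 + 1 = 4 matching atoms.

4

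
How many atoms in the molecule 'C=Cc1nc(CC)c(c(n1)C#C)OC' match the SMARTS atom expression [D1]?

4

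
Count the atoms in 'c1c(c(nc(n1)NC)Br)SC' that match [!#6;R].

The query [!#6;R] means: non-carbon atom that is part of a ring.
Check the 11 heavy atoms by environment: 2× n (aromatic, in 6-ring) → match; 4× c (aromatic, in 6-ring) → no; 1× Br (acyclic) → no; 1× S (acyclic) → no; 2× C (acyclic) → no; 1× N (acyclic) → no.
That gives 2 matching atoms.

2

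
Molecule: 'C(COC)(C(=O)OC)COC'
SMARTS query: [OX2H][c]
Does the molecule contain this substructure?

No

The pattern [OX2H][c] describes a hydroxyl oxygen attached to an aromatic carbon — a phenol.
The closest candidate here is a methoxy ether (-OCH3), but the oxygen has H0, not H1. No other fragment satisfies the full query, so there is no match.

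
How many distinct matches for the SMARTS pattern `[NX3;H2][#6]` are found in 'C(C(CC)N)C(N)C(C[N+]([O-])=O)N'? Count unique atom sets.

3

[NX3;H2][#6] is the SMARTS for a primary amine: a trivalent nitrogen with two H attached to carbon.
The molecule carries 3 separate instances of a primary amino group (-NH2) meeting every constraint; each maps to a distinct set of atoms, giving 3 matches.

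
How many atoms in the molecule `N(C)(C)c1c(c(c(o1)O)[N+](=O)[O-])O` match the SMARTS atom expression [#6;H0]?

4

The query [#6;H0] means: any carbon with no attached hydrogen.
Check the 13 heavy atoms by environment: 1× o (aromatic, H0) → no; 4× c (aromatic, H0) → match; 1× N (H0) → no; 2× C (H3) → no; 1× N (charge +1, H0) → no; 1× O (charge -1, H0) → no; 1× O (H0) → no; 2× O (H1) → no.
That gives 4 matching atoms.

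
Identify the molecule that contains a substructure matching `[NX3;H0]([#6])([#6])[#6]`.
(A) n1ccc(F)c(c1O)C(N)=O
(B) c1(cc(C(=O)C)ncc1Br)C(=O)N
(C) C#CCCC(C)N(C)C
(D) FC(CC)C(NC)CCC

C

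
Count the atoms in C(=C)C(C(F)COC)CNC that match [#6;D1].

3

The query [#6;D1] means: carbon bonded to exactly one heavy atom.
Check the 11 heavy atoms by environment: 3× C (D2) → no; 2× C (D3) → no; 1× N (D2) → no; 3× C (D1) → match; 1× F (D1) → no; 1× O (D2) → no.
That gives 3 matching atoms.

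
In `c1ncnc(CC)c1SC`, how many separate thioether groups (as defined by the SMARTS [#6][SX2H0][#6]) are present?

[#6][SX2H0][#6] is the SMARTS for a thioether: an aliphatic sulfur bridging two carbons with no H on the sulfur.
Exactly one fragment in the molecule meets all constraints, giving 1 match.

1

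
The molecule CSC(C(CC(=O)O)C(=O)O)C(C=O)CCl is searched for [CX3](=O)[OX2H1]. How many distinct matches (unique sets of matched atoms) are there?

[CX3](=O)[OX2H1] is the SMARTS for a carboxylic acid: an sp2 carbon double-bonded to O and single-bonded to an -OH oxygen.
The molecule carries 2 separate instances of a carboxylic acid group (-C(=O)OH) meeting every constraint; each maps to a distinct set of atoms, giving 2 matches.

2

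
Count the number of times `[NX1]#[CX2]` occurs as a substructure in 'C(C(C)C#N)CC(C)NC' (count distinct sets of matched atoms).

1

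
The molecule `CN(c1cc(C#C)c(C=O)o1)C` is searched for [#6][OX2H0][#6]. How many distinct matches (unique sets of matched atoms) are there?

0

[#6][OX2H0][#6] is the SMARTS for an ether: an aliphatic oxygen bridging two carbons with no H on the oxygen.
No fragment in the molecule satisfies every constraint, giving 0 matches.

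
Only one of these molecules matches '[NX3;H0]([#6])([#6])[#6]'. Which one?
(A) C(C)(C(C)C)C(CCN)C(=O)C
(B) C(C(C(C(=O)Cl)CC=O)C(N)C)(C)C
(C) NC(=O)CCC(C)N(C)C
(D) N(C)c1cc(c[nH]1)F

C

[NX3;H0]([#6])([#6])[#6] describes a trivalent nitrogen with no H, bonded to three carbons (a tertiary amine).
(A) has a primary amino group (-NH2) but the nitrogen has H2, not H0 with three carbons.
(B) has a primary amino group (-NH2) but the nitrogen has H2, not H0 with three carbons.
(C) contains a dimethylamino group (-N(CH3)2), which satisfies every atom and bond constraint.
(D) has an N-methylamino group (-NHCH3) but the nitrogen still has one H (H1), not H0.
So the answer is (C).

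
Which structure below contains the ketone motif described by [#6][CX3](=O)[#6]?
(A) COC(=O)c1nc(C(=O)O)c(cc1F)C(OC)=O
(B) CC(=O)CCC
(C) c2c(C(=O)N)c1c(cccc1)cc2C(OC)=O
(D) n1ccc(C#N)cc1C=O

[#6][CX3](=O)[#6] describes a carbonyl carbon (no H) flanked by two carbons (a ketone).
(A) has a carboxylic acid group (-C(=O)OH) but one neighbour of the carbonyl carbon is O, not C.
(B) contains an acetyl/ketone group (-C(=O)CH3), which satisfies every atom and bond constraint.
(C) has a methyl-ester group (-C(=O)OCH3) but one neighbour of the carbonyl carbon is O, not C.
(D) has an aldehyde (-CHO) but the carbonyl carbon has H1, so it is not flanked by two carbons.
So the answer is (B).

B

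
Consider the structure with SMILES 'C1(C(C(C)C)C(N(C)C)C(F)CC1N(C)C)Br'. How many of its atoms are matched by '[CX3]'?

0

The query [CX3] means: C with X3: aliphatic carbon with exactly 3 total connections.
Check the 17 heavy atoms by environment: 13× C (X4) → no; 1× F (X1) → no; 2× N (X3) → no; 1× Br (X1) → no.
No environment satisfies the query, so 0 matching atoms.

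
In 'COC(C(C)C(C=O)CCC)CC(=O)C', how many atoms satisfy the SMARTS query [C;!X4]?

2

The query [C;!X4] means: aliphatic carbon that does not have four total connections.
Check the 15 heavy atoms by environment: 10× C (X4) → no; 2× C (X3) → match; 2× O (X1) → no; 1× O (X2) → no.
That gives 2 matching atoms.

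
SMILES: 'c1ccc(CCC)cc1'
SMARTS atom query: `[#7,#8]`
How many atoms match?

0

The query [#7,#8] means: nitrogen or oxygen (comma = OR).
Check the 9 heavy atoms by environment: 3× C → no; 6× c (aromatic) → no.
No environment satisfies the query, so 0 matching atoms.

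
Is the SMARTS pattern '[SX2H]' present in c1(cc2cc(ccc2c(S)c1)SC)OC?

Yes

The pattern [SX2H] describes an aliphatic sulfur with two connections, one being H — a thiol.
The molecule carries a thiol (-SH), whose atoms satisfy every constraint of the query, so the pattern matches.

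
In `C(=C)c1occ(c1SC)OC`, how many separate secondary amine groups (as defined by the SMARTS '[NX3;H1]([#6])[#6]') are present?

0

[NX3;H1]([#6])[#6] is the SMARTS for a secondary amine: a trivalent nitrogen with one H, bonded to two carbons.
No fragment in the molecule satisfies every constraint, giving 0 matches.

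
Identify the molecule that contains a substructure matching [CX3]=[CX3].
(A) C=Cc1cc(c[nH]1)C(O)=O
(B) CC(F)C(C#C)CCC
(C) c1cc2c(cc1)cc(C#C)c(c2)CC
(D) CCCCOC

[CX3]=[CX3] describes a non-aromatic C=C double bond between two sp2 carbons (an alkene).
(A) contains a vinyl group (-CH=CH2), which satisfies every atom and bond constraint.
(B) has an ethynyl group (-C#CH) but the C-C bond is a triple bond, not a double bond.
(C) has an ethynyl group (-C#CH) but the C-C bond is a triple bond, not a double bond.
(D) has an ethyl group (-CH2CH3) but its C-C bond is a single bond between CX4 carbons, not CX3=CX3.
So the answer is (A).

A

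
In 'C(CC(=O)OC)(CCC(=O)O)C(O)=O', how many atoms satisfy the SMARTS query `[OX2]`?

3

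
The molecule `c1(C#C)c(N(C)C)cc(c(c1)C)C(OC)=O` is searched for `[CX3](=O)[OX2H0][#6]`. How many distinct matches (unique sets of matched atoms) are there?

[CX3](=O)[OX2H0][#6] is the SMARTS for an ester: a carbonyl carbon bonded to an oxygen that is itself bonded to carbon (no H on that O).
Exactly one fragment in the molecule meets all constraints, giving 1 match.

1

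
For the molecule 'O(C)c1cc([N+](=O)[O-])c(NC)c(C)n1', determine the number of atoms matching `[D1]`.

The query [D1] means: atom with exactly one heavy-atom neighbour (degree 1).
Check the 14 heavy atoms by environment: 1× n (aromatic, D2) → no; 4× c (aromatic, D3) → no; 1× c (aromatic, D2) → no; 1× O (D2) → no; 3× C (D1) → match; 1× N (charge +1, D3) → no; 1× O (charge -1, D1) → match; 1× O (D1) → match; 1× N (D2) → no.
Summing the matching environments: 3 + 1 + 1 = 5 matching atoms.

5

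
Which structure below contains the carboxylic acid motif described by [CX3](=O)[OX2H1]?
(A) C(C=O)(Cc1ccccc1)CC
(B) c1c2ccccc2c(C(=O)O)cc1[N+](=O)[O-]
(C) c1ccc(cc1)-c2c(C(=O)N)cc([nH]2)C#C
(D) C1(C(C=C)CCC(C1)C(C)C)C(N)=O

[CX3](=O)[OX2H1] describes an sp2 carbon double-bonded to O and single-bonded to an -OH oxygen (a carboxylic acid).
(A) has an aldehyde (-CHO) but there is no singly-bonded oxygen on the carbonyl carbon.
(B) contains a carboxylic acid group (-C(=O)OH), which satisfies every atom and bond constraint.
(C) has a primary amide (-C(=O)NH2) but the carbonyl is bonded to N, not to an -OH oxygen.
(D) has a primary amide (-C(=O)NH2) but the carbonyl is bonded to N, not to an -OH oxygen.
So the answer is (B).

B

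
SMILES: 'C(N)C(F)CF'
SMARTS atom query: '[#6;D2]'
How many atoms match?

2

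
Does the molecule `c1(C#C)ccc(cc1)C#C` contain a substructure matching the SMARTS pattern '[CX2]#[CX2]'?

The pattern [CX2]#[CX2] describes a carbon-carbon triple bond — an alkyne.
The molecule carries an ethynyl group (-C#CH), whose atoms satisfy every constraint of the query, so the pattern matches.

Yes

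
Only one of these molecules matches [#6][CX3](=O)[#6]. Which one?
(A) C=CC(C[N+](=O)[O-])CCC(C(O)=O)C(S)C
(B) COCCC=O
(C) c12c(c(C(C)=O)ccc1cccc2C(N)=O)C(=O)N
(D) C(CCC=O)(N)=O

C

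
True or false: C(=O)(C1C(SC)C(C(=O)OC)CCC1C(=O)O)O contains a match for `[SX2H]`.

The pattern [SX2H] describes an aliphatic sulfur with two connections, one being H — a thiol.
The closest candidate here is a methylthio ether (-SCH3), but the sulfur has H0 (bonded to two carbons), not H1. No other fragment satisfies the full query, so there is no match.

False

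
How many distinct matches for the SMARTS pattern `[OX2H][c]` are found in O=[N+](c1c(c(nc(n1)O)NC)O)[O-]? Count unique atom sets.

2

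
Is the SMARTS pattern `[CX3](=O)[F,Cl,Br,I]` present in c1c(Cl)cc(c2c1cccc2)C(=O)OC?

The pattern [CX3](=O)[F,Cl,Br,I] describes a carbonyl carbon bonded to a halogen — an acyl halide.
The closest candidate here is a methyl-ester group (-C(=O)OCH3), but the carbonyl is bonded to -O-C, not to a halogen. No other fragment satisfies the full query, so there is no match.

No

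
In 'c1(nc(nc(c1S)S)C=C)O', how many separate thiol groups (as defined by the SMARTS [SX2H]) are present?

2

[SX2H] is the SMARTS for a thiol: an aliphatic sulfur with two connections, one being H.
The molecule carries 2 separate instances of a thiol (-SH) meeting every constraint; each maps to a distinct set of atoms, giving 2 matches.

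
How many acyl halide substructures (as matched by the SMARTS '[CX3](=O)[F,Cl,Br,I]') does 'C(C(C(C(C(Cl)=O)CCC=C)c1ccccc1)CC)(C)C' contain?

1

[CX3](=O)[F,Cl,Br,I] is the SMARTS for an acyl halide: a carbonyl carbon bonded to a halogen.
Exactly one fragment in the molecule meets all constraints, giving 1 match.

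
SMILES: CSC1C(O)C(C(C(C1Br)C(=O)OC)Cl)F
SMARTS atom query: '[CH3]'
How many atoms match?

2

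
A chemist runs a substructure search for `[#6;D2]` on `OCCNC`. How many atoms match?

The query [#6;D2] means: any carbon bonded to exactly two heavy atoms.
Check the 5 heavy atoms by environment: 2× C (D2) → match; 1× N (D2) → no; 1× C (D1) → no; 1× O (D1) → no.
That gives 2 matching atoms.

2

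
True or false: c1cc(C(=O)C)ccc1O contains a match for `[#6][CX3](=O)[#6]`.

The pattern [#6][CX3](=O)[#6] describes a carbonyl carbon (no H) flanked by two carbons — a ketone.
The molecule carries an acetyl/ketone group (-C(=O)CH3), whose atoms satisfy every constraint of the query, so the pattern matches.

True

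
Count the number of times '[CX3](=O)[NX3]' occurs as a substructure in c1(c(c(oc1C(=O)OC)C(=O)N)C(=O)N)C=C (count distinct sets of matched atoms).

[CX3](=O)[NX3] is the SMARTS for an amide: a carbonyl carbon bonded to a trivalent nitrogen.
The molecule carries 2 separate instances of a primary amide (-C(=O)NH2) meeting every constraint; each maps to a distinct set of atoms, giving 2 matches.

2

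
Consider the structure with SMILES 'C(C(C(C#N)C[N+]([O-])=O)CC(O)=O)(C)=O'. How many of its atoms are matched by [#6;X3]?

2

The query [#6;X3] means: any carbon (aromatic or not) with three total connections.
Check the 15 heavy atoms by environment: 5× C (X4) → no; 1× N (charge +1, X3) → no; 1× O (charge -1, X1) → no; 3× O (X1) → no; 2× C (X3) → match; 1× O (X2) → no; 1× C (X2) → no; 1× N (X1) → no.
That gives 2 matching atoms.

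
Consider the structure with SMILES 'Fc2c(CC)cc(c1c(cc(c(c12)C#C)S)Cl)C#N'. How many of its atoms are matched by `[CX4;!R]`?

2

Check the 19 heavy atoms by environment: 10× c (aromatic, X3, in 6-ring) → no; 3× C (X2, acyclic) → no; 1× N (X1, acyclic) → no; 2× C (X4, acyclic) → match; 1× Cl (X1, acyclic) → no; 1× F (X1, acyclic) → no; 1× S (X2, acyclic) → no.
That gives 2 matching atoms.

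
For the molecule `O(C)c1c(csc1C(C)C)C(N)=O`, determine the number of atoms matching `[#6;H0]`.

4

The query [#6;H0] means: any carbon with no attached hydrogen.
Check the 13 heavy atoms by environment: 1× s (aromatic, H0) → no; 3× c (aromatic, H0) → match; 1× c (aromatic, H1) → no; 2× O (H0) → no; 3× C (H3) → no; 1× C (H0) → match; 1× N (H2) → no; 1× C (H1) → no.
Summing the matching environments: 3 + 1 = 4 matching atoms.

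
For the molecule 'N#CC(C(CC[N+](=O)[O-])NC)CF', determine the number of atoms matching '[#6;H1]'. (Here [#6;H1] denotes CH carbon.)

2

Check the 13 heavy atoms by environment: 3× C (H2) → no; 2× C (H1) → match; 1× C (H0) → no; 1× N (H0) → no; 1× F (H0) → no; 1× N (charge +1, H0) → no; 1× O (charge -1, H0) → no; 1× O (H0) → no; 1× N (H1) → no; 1× C (H3) → no.
That gives 2 matching atoms.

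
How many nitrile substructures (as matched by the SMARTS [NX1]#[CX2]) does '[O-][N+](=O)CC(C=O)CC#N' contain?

[NX1]#[CX2] is the SMARTS for a nitrile: a nitrogen triple-bonded to a two-connected carbon.
Exactly one fragment in the molecule meets all constraints, giving 1 match.

1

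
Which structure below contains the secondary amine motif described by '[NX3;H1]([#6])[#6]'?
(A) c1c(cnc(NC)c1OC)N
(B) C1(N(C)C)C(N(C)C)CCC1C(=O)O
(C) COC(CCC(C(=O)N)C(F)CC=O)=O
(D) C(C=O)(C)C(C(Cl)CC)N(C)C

[NX3;H1]([#6])[#6] describes a trivalent nitrogen with one H, bonded to two carbons (a secondary amine).
(A) contains an N-methylamino group (-NHCH3), which satisfies every atom and bond constraint.
(B) has a dimethylamino group (-N(CH3)2) but the nitrogen has H0, not H1.
(C) has a primary amide (-C(=O)NH2) but the -C(=O)NH2 nitrogen has H2, not H1.
(D) has a dimethylamino group (-N(CH3)2) but the nitrogen has H0, not H1.
So the answer is (A).

A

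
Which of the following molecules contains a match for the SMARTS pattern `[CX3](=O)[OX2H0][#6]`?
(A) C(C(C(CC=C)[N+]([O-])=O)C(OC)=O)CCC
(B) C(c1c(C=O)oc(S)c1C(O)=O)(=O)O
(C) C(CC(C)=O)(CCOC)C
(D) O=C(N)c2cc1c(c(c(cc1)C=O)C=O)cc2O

[CX3](=O)[OX2H0][#6] describes a carbonyl carbon bonded to an oxygen that is itself bonded to carbon (no H on that O) (an ester).
(A) contains a methyl-ester group (-C(=O)OCH3), which satisfies every atom and bond constraint.
(B) has a carboxylic acid group (-C(=O)OH) but the singly-bonded O carries H (OX2H1, not H0).
(C) has a methoxy ether (-OCH3) but the ether oxygen is not adjacent to a C=O carbon.
(D) has a primary amide (-C(=O)NH2) but the carbonyl is bonded to N, not to an O-C linkage.
So the answer is (A).

A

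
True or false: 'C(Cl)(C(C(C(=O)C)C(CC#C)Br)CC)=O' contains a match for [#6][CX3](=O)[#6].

True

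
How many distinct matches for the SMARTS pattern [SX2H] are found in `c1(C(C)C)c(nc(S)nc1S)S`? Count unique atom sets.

3

[SX2H] is the SMARTS for a thiol: an aliphatic sulfur with two connections, one being H.
The molecule carries 3 separate instances of a thiol (-SH) meeting every constraint; each maps to a distinct set of atoms, giving 3 matches.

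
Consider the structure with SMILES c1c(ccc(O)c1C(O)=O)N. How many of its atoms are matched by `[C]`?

The query [C] means: uppercase C matches aliphatic (non-aromatic) carbon only.
Check the 11 heavy atoms by environment: 6× c (aromatic) → no; 1× C → match; 3× O → no; 1× N → no.
That gives 1 matching atom.

1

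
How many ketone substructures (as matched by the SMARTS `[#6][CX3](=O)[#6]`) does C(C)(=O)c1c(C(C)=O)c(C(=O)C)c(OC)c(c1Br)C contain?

[#6][CX3](=O)[#6] is the SMARTS for a ketone: a carbonyl carbon (no H) flanked by two carbons.
The molecule carries 3 separate instances of an acetyl/ketone group (-C(=O)CH3) meeting every constraint; each maps to a distinct set of atoms, giving 3 matches.

3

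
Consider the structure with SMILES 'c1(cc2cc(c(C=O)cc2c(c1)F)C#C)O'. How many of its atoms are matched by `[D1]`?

4

The query [D1] means: atom with exactly one heavy-atom neighbour (degree 1).
Check the 16 heavy atoms by environment: 6× c (aromatic, D3) → no; 4× c (aromatic, D2) → no; 2× C (D2) → no; 2× O (D1) → match; 1× F (D1) → match; 1× C (D1) → match.
Summing the matching environments: 2 + 1 + 1 = 4 matching atoms.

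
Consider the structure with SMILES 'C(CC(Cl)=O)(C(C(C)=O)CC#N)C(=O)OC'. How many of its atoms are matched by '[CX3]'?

3

Check the 16 heavy atoms by environment: 6× C (X4) → no; 3× C (X3) → match; 3× O (X1) → no; 1× Cl (X1) → no; 1× C (X2) → no; 1× N (X1) → no; 1× O (X2) → no.
That gives 3 matching atoms.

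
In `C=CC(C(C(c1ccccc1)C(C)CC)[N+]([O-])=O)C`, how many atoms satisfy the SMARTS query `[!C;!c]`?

3

The query [!C;!c] means: neither aliphatic nor aromatic carbon — same as [!#6].
Check the 19 heavy atoms by environment: 10× C → no; 1× N (charge +1) → match; 1× O (charge -1) → match; 1× O → match; 6× c (aromatic) → no.
Summing the matching environments: 1 + 1 + 1 = 3 matching atoms.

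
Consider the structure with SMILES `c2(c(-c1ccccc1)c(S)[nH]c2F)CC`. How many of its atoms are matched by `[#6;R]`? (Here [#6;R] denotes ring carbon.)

10

The query [#6;R] means: carbon that is part of a ring.
Check the 15 heavy atoms by environment: 1× n (aromatic, in 5-ring) → no; 4× c (aromatic, in 5-ring) → match; 1× S (acyclic) → no; 1× F (acyclic) → no; 2× C (acyclic) → no; 6× c (aromatic, in 6-ring) → match.
Summing the matching environments: 4 + 6 = 10 matching atoms.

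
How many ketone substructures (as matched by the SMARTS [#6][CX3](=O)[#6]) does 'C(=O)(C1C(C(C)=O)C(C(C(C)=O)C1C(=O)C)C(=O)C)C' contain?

5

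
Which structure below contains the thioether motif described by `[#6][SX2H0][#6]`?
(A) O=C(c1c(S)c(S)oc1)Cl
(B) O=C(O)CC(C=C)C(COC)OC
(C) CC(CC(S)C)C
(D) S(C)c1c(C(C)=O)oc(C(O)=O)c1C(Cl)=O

D

[#6][SX2H0][#6] describes an aliphatic sulfur bridging two carbons with no H on the sulfur (a thioether).
(A) has a thiol (-SH) but the sulfur has H1, not H0 bridging two carbons.
(B) has a methoxy ether (-OCH3) but the bridging atom is O, not S.
(C) has a thiol (-SH) but the sulfur has H1, not H0 bridging two carbons.
(D) contains a methylthio ether (-SCH3), which satisfies every atom and bond constraint.
So the answer is (D).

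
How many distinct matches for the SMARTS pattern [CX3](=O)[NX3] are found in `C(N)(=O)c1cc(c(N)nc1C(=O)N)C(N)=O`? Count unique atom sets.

[CX3](=O)[NX3] is the SMARTS for an amide: a carbonyl carbon bonded to a trivalent nitrogen.
The molecule carries 3 separate instances of a primary amide (-C(=O)NH2) meeting every constraint; each maps to a distinct set of atoms, giving 3 matches.

3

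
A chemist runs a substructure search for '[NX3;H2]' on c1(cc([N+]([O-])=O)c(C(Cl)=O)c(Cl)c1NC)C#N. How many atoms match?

The query [NX3;H2] means: aliphatic N with 3 total connections, two of them H — an -NH2 nitrogen (amine or amide).
Check the 17 heavy atoms by environment: 5× c (aromatic, H0, X3) → no; 1× c (aromatic, H1, X3) → no; 1× C (H0, X3) → no; 2× O (H0, X1) → no; 2× Cl (H0, X1) → no; 1× N (H1, X3) → no; 1× C (H3, X4) → no; 1× C (H0, X2) → no; 1× N (H0, X1) → no; 1× N (charge +1, H0, X3) → no; 1× O (charge -1, H0, X1) → no.
No environment satisfies the query, so 0 matching atoms.

0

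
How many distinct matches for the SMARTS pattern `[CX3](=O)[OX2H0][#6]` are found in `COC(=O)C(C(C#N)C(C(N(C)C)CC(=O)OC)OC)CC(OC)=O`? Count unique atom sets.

3

[CX3](=O)[OX2H0][#6] is the SMARTS for an ester: a carbonyl carbon bonded to an oxygen that is itself bonded to carbon (no H on that O).
The molecule carries 3 separate instances of a methyl-ester group (-C(=O)OCH3) meeting every constraint; each maps to a distinct set of atoms, giving 3 matches.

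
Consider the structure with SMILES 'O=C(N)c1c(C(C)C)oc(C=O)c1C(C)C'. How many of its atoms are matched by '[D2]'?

2

The query [D2] means: atom with exactly two heavy-atom neighbours.
Check the 16 heavy atoms by environment: 1× o (aromatic, D2) → match; 4× c (aromatic, D3) → no; 3× C (D3) → no; 4× C (D1) → no; 2× O (D1) → no; 1× N (D1) → no; 1× C (D2) → match.
Summing the matching environments: 1 + 1 = 2 matching atoms.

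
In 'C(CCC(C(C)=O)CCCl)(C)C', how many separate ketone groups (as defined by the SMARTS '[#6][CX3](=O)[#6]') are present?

1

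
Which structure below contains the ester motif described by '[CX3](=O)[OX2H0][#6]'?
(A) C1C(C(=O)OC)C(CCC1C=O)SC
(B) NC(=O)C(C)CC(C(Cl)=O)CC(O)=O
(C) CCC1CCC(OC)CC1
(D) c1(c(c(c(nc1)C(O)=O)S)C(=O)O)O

A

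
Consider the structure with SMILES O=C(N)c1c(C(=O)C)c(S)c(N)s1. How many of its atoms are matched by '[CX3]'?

The query [CX3] means: C with X3: aliphatic carbon with exactly 3 total connections.
Check the 13 heavy atoms by environment: 1× s (aromatic, X2) → no; 4× c (aromatic, X3) → no; 2× C (X3) → match; 2× O (X1) → no; 2× N (X3) → no; 1× S (X2) → no; 1× C (X4) → no.
That gives 2 matching atoms.

2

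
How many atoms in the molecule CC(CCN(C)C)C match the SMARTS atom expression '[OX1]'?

Check the 8 heavy atoms by environment: 7× C (X4) → no; 1× N (X3) → no.
No environment satisfies the query, so 0 matching atoms.

0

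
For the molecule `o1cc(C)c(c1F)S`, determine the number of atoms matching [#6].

The query [#6] means: #6 matches any atom with atomic number 6 (carbon, aromatic or aliphatic).
Check the 8 heavy atoms by environment: 1× o (aromatic) → no; 4× c (aromatic) → match; 1× C → match; 1× S → no; 1× F → no.
Summing the matching environments: 4 + 1 = 5 matching atoms.

5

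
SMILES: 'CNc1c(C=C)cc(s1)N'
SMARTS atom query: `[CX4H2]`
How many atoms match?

The query [CX4H2] means: sp3 carbon (X4) with exactly two hydrogens.
Check the 10 heavy atoms by environment: 1× s (aromatic, H0, X2) → no; 3× c (aromatic, H0, X3) → no; 1× c (aromatic, H1, X3) → no; 1× N (H1, X3) → no; 1× C (H3, X4) → no; 1× C (H1, X3) → no; 1× C (H2, X3) → no; 1× N (H2, X3) → no.
No environment satisfies the query, so 0 matching atoms.

0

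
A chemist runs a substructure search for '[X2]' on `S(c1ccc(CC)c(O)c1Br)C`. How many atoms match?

Check the 12 heavy atoms by environment: 6× c (aromatic, X3) → no; 3× C (X4) → no; 1× S (X2) → match; 1× Br (X1) → no; 1× O (X2) → match.
Summing the matching environments: 1 + 1 = 2 matching atoms.

2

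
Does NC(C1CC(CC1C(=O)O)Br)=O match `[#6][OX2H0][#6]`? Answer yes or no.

No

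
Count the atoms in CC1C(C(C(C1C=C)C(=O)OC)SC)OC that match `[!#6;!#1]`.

4

The query [!#6;!#1] means: not carbon and not hydrogen — any heteroatom.
Check the 16 heavy atoms by environment: 12× C → no; 1× S → match; 3× O → match.
Summing the matching environments: 1 + 3 = 4 matching atoms.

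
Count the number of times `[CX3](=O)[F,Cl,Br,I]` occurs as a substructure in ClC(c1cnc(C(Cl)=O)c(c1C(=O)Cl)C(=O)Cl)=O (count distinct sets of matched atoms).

[CX3](=O)[F,Cl,Br,I] is the SMARTS for an acyl halide: a carbonyl carbon bonded to a halogen.
The molecule carries 4 separate instances of an acyl chloride (-C(=O)Cl) meeting every constraint; each maps to a distinct set of atoms, giving 4 matches.

4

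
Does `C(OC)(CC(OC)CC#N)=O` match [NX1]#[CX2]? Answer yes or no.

The pattern [NX1]#[CX2] describes a nitrogen triple-bonded to a two-connected carbon — a nitrile.
The molecule carries a nitrile (-C#N), whose atoms satisfy every constraint of the query, so the pattern matches.

Yes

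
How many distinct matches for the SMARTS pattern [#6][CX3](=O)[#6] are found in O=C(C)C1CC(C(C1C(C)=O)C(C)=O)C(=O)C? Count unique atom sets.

[#6][CX3](=O)[#6] is the SMARTS for a ketone: a carbonyl carbon (no H) flanked by two carbons.
The molecule carries 4 separate instances of an acetyl/ketone group (-C(=O)CH3) meeting every constraint; each maps to a distinct set of atoms, giving 4 matches.

4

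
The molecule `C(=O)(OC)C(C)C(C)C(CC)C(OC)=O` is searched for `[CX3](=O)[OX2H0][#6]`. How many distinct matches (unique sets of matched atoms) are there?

[CX3](=O)[OX2H0][#6] is the SMARTS for an ester: a carbonyl carbon bonded to an oxygen that is itself bonded to carbon (no H on that O).
The molecule carries 2 separate instances of a methyl-ester group (-C(=O)OCH3) meeting every constraint; each maps to a distinct set of atoms, giving 2 matches.

2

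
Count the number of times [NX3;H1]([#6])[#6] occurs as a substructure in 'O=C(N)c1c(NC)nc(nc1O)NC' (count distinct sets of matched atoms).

[NX3;H1]([#6])[#6] is the SMARTS for a secondary amine: a trivalent nitrogen with one H, bonded to two carbons.
The molecule carries 2 separate instances of an N-methylamino group (-NHCH3) meeting every constraint; each maps to a distinct set of atoms, giving 2 matches.

2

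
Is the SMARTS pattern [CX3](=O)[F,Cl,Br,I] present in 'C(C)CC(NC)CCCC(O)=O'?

The pattern [CX3](=O)[F,Cl,Br,I] describes a carbonyl carbon bonded to a halogen — an acyl halide.
The closest candidate here is a carboxylic acid group (-C(=O)OH), but the carbonyl is bonded to -OH, not to a halogen. No other fragment satisfies the full query, so there is no match.

No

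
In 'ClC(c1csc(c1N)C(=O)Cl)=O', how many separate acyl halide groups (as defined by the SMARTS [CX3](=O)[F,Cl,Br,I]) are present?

[CX3](=O)[F,Cl,Br,I] is the SMARTS for an acyl halide: a carbonyl carbon bonded to a halogen.
The molecule carries 2 separate instances of an acyl chloride (-C(=O)Cl) meeting every constraint; each maps to a distinct set of atoms, giving 2 matches.

2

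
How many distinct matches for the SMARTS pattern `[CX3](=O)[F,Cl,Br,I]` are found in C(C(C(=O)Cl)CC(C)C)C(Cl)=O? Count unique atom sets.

2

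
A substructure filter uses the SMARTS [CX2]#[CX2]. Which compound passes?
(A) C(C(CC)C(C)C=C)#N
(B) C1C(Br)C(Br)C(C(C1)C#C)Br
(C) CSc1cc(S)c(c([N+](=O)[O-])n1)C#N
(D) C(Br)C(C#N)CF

[CX2]#[CX2] describes a carbon-carbon triple bond (an alkyne).
(A) has a nitrile (-C#N) but the triple bond is C#N, not C#C.
(B) contains an ethynyl group (-C#CH), which satisfies every atom and bond constraint.
(C) has a nitrile (-C#N) but the triple bond is C#N, not C#C.
(D) has a nitrile (-C#N) but the triple bond is C#N, not C#C.
So the answer is (B).

B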